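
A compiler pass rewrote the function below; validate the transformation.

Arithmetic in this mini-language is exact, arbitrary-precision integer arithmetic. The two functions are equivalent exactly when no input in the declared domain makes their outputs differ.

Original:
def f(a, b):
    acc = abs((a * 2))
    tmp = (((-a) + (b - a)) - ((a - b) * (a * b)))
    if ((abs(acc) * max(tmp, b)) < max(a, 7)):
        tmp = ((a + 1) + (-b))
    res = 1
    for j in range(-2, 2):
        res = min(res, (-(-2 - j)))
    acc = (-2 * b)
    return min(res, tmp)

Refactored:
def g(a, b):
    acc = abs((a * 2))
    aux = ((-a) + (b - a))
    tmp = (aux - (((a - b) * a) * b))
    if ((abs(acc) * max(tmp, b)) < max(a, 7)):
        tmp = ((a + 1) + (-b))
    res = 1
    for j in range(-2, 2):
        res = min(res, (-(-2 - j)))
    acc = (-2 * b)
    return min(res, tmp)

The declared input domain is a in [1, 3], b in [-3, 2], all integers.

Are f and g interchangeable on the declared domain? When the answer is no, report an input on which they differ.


This is a faithful refactor — local variable names differ, statement counts differ, but the computed results match everywhere.
Spot check at a=1, b=-1 — f: acc becomes 2; next tmp becomes -1; next ((abs(acc) * max(tmp, b)) < max(a, 7)) evaluates to true; next tmp becomes 3; next res becomes 1; next at j=-2:; next res becomes 0; next at j=-1:; next res becomes 0; next at j=0:; next res becomes 0; next at j=1:; next res becomes 0; next acc becomes 2; next final value 0. g: acc becomes 2; next aux becomes -3; next tmp becomes -1; next ((abs(acc) * max(tmp, b)) < max(a, 7)) evaluates to true; next tmp becomes 3; next res becomes 1; next at j=-2:; next res becomes 0; next at j=-1:; next res becomes 0; next at j=0:; next res becomes 0; next at j=1:; next res becomes 0; next acc becomes 2; next final value 0. Both give 0.
An exhaustive pass over the 18 declared inputs shows identical outputs.
verdict: equivalent


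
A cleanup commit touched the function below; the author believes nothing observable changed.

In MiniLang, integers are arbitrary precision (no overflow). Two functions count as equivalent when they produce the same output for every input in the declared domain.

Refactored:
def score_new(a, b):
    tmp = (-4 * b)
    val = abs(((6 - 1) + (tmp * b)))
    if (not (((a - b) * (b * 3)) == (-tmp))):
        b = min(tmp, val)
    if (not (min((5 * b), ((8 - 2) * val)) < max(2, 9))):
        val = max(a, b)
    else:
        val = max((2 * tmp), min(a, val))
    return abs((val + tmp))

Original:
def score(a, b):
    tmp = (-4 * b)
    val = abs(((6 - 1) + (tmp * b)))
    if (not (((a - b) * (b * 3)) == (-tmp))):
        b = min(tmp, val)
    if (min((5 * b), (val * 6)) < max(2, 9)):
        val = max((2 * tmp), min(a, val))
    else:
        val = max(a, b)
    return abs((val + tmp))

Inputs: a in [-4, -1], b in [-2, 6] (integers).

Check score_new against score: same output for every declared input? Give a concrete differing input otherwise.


Differences: boolean connective usage differs; arithmetic usage differs; constant usage differs — yet all 36 inputs agree.
verdict: equivalent


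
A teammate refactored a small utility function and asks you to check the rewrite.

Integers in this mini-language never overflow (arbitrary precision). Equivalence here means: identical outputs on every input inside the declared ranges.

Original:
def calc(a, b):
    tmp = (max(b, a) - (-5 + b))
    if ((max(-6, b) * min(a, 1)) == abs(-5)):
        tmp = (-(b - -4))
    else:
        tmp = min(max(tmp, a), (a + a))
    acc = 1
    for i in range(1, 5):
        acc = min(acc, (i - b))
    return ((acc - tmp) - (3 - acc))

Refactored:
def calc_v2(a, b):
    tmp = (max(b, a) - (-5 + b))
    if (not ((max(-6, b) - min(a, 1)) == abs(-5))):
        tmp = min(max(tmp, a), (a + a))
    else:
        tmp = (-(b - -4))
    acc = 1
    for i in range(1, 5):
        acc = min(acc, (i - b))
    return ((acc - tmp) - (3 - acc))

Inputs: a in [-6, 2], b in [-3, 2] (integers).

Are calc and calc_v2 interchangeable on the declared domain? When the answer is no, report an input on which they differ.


a=-6, b=-1 yields 11 from calc but 2 from calc_v2.
verdict: not equivalent; witness: a=-6, b=-1


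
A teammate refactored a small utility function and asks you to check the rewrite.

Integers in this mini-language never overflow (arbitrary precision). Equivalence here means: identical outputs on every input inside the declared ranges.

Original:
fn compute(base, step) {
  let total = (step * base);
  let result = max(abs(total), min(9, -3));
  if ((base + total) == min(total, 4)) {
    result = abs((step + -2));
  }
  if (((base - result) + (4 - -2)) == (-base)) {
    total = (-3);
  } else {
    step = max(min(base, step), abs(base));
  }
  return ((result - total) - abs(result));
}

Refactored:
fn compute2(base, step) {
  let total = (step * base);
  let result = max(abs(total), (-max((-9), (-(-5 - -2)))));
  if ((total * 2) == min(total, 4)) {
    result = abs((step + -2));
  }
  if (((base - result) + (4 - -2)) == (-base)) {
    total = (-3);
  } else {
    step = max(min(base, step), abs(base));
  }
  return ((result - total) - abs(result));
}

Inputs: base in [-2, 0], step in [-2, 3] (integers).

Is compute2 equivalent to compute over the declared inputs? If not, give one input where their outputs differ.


Take base=-2, step=0.
compute: total = 0; result = 0; ((base + total) == min(total, 4)) -> false; (((base - result) + (4 - -2)) == (-base)) -> false; step = 2; return 0
compute2: total = 0; result = 0; ((total * 2) == min(total, 4)) -> true; result = 2; (((base - result) + (4 - -2)) == (-base)) -> true; total = -3; return 3
0 and 3 differ, so these are not the same function on this domain.
verdict: not equivalent; witness: base=-2, step=0


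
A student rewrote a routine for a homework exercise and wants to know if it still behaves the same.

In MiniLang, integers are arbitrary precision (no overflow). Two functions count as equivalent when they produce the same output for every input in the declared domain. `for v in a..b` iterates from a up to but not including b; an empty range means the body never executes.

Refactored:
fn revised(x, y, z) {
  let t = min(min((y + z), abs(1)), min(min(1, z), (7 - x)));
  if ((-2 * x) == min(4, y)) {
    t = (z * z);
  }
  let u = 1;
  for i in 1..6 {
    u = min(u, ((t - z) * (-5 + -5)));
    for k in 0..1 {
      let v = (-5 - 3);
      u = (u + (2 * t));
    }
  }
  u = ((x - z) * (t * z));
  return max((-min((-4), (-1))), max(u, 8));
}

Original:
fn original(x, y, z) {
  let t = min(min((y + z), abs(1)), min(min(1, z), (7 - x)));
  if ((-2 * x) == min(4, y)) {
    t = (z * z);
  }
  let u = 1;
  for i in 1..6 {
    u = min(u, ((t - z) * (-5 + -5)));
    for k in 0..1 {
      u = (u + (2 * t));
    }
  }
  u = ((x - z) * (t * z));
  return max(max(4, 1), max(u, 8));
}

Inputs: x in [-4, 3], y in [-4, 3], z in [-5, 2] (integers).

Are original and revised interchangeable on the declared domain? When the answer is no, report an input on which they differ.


Comparing the listings, the differences include: local variable names differ, constant usage differs, min/max/abs usage differs, arithmetic usage differs, statement counts differ.
One worked example (x=-3, y=3, z=0) — original: t = 0; ((-2 * x) == min(4, y)) -> false; u = 1; [i=1]; u = 0; [k=0]; u = 0; [i=2]; u = 0; [k=0]; u = 0; [i=3]; u = 0; [k=0]; u = 0; [i=4]; u = 0; [k=0]; u = 0; [i=5]; u = 0; [k=0]; u = 0; u = 0; return 8; revised: t = 0; ((-2 * x) == min(4, y)) -> false; u = 1; [i=1]; u = 0; [k=0]; v = -8; u = 0; [i=2]; u = 0; [k=0]; v = -8; u = 0; [i=3]; u = 0; [k=0]; v = -8; u = 0; [i=4]; u = 0; [k=0]; v = -8; u = 0; [i=5]; u = 0; [k=0]; v = -8; u = 0; u = 0; return 8; agreement on 8.
Every one of the 512 inputs gives matching results.
verdict: equivalent


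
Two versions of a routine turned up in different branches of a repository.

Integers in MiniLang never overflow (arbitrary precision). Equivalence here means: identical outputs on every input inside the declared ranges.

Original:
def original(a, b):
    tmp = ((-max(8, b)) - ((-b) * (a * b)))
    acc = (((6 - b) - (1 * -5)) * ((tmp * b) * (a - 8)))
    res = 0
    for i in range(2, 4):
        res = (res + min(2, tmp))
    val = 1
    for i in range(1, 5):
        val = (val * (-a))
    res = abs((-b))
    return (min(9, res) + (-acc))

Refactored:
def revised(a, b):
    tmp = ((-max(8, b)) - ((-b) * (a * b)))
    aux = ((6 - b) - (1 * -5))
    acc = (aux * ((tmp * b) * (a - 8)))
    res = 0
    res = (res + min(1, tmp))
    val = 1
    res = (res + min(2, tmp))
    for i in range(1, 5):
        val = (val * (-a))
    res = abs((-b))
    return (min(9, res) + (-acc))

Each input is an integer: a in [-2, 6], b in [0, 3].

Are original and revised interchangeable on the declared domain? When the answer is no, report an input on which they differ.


Equivalent. The suspicious edit (`2` became `1`) never changes the result for any input inside the declared domain.
Checked all 36 inputs in the declared domain: the outputs agree on every one.
Tracing a=-2, b=3: original: tmp := -26 | acc := 6240 | res := 0 | iter i=2: | res := -26 | iter i=3: | res := -52 | val := 1 | iter i=1: | val := 2 | iter i=2: | val := 4 | iter i=3: | val := 8 | iter i=4: | val := 16 | res := 3 | result -6237 | revised: tmp := -26 | aux := 8 | acc := 6240 | res := 0 | res := -26 | val := 1 | res := -52 | iter i=1: | val := 2 | iter i=2: | val := 4 | iter i=3: | val := 8 | iter i=4: | val := 16 | res := 3 | result -6237 — matching result -6237.
verdict: equivalent


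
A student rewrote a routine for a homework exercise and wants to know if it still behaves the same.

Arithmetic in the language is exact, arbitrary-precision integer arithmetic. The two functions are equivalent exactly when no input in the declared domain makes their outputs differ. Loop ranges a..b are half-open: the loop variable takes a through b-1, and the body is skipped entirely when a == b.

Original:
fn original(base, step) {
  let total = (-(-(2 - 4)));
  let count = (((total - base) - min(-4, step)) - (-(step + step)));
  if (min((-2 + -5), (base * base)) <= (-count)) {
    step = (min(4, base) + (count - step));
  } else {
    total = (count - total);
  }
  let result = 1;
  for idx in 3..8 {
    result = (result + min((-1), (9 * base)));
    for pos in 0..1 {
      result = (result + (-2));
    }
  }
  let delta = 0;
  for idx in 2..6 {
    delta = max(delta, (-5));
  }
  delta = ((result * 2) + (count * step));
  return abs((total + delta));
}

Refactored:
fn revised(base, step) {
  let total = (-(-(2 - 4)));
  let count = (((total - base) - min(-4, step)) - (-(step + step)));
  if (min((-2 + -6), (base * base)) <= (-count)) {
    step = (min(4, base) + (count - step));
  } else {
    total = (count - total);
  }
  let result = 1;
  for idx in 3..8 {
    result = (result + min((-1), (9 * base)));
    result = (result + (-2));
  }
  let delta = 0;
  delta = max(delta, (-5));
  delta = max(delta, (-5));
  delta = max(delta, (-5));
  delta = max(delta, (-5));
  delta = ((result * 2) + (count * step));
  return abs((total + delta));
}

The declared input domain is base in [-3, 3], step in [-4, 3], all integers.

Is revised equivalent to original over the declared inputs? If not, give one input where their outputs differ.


base=-2, step=2 yields 172 from original but 168 from revised.
verdict: not equivalent; witness: base=-2, step=2


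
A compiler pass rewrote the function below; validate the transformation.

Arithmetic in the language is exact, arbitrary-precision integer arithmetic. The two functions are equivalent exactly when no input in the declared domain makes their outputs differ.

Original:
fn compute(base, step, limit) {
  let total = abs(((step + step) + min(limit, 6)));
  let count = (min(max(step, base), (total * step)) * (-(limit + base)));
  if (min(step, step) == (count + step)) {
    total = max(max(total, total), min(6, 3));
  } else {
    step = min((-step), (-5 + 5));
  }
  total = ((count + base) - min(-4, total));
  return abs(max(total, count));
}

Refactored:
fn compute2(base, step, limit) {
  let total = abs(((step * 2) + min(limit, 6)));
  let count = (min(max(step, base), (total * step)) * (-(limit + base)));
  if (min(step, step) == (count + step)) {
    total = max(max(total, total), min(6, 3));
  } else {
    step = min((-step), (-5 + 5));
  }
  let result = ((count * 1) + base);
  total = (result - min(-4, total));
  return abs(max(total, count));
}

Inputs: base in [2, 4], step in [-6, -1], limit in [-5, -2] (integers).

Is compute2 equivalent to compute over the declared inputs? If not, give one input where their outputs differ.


Differences: constant usage differs, and statement counts differ, and arithmetic usage differs, and local variable names differ — yet all 72 inputs agree.
verdict: equivalent


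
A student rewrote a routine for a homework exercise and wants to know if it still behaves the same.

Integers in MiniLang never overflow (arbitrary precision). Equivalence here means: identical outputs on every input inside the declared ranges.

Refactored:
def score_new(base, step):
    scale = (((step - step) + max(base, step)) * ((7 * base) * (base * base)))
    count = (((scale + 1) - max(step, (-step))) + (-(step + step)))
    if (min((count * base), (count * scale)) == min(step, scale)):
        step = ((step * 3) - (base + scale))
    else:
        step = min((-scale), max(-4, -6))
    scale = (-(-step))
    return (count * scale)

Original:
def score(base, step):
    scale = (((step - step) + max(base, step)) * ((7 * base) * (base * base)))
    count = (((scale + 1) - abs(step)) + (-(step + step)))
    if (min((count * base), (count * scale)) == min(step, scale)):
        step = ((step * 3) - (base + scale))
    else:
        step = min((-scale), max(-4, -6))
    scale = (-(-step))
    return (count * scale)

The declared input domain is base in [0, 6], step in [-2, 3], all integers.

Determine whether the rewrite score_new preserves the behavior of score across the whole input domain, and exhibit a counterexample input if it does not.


The two are interchangeable: min/max/abs usage differs, and every declared input agrees.
Spot check at base=6, step=2 — score: scale becomes 9072; next count becomes 9067; next (min((count * base), (count * scale)) == min(step, scale)) evaluates to false; next step becomes -9072; next scale becomes -9072; next final value -82255824. score_new: scale becomes 9072; next count becomes 9067; next (min((count * base), (count * scale)) == min(step, scale)) evaluates to false; next step becomes -9072; next scale becomes -9072; next final value -82255824. Both give -82255824.
Checked all 42 inputs in the declared domain: the outputs agree on every one.
verdict: equivalent


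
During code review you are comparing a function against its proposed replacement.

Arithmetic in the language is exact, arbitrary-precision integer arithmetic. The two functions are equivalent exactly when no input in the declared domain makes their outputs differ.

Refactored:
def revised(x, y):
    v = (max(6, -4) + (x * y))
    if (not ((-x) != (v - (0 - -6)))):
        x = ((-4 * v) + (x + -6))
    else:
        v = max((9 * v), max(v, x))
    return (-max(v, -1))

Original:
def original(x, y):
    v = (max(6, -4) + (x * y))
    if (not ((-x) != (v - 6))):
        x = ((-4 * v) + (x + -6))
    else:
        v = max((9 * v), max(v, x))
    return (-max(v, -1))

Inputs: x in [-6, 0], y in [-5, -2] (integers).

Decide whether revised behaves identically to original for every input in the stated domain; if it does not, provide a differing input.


Comparing the listings, the differences include: arithmetic usage differs; and constant usage differs.
Spot check at x=-6, y=-3 — original: v = 24; (not ((-x) != (v - 6))) -> false; v = 216; return -216. revised: v = 24; (not ((-x) != (v - (0 - -6)))) -> false; v = 216; return -216. Both give -216.
An exhaustive pass over the 28 declared inputs shows identical outputs.
verdict: equivalent


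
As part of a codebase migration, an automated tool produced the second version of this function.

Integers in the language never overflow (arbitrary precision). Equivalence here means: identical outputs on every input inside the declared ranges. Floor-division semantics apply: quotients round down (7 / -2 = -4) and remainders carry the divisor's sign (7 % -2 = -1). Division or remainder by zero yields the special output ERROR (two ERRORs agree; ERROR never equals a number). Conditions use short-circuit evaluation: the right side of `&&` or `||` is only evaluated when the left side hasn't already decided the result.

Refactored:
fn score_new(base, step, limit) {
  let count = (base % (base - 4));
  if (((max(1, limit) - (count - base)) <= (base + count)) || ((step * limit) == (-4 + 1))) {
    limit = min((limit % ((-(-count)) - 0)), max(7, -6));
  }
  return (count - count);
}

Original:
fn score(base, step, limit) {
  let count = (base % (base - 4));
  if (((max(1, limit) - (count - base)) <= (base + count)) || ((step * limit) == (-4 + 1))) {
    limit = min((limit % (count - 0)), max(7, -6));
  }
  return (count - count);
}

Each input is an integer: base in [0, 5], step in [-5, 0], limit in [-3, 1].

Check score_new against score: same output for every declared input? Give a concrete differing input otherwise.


Behavior is preserved: although same computation, different form, the outputs never diverge.
Tracing base=3, step=-5, limit=1: score: count := 0 | (((max(1, limit) - (count - base)) <= (base + count)) || ((step * limit) == (-4 + 1))): false | result 0 | score_new: count := 0 | (((max(1, limit) - (count - base)) <= (base + count)) || ((step * limit) == (-4 + 1))): false | result 0 — matching result 0.
Every one of the 180 inputs gives matching results.
verdict: equivalent


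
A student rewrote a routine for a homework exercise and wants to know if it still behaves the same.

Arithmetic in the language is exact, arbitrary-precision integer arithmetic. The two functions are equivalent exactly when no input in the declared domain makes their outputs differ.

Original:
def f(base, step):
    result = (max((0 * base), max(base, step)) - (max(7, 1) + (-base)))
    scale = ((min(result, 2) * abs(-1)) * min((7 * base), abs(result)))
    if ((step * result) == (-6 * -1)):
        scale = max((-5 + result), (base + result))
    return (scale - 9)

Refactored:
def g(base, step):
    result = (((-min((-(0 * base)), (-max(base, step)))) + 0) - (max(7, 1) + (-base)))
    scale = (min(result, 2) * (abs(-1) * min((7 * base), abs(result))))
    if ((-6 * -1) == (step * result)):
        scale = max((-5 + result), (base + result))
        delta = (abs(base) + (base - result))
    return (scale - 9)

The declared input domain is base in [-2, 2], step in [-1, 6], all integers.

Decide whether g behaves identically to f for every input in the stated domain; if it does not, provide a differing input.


Reading the diff, among the changes: constant usage differs, statement counts differ, min/max/abs usage differs, local variable names differ, arithmetic usage differs.
One worked example (base=-2, step=6) — f: result = -3; scale = 42; ((step * result) == (-6 * -1)) -> false; return 33; g: result = -3; scale = 42; ((-6 * -1) == (step * result)) -> false; return 33; agreement on 33.
Every one of the 40 inputs gives matching results.
verdict: equivalent


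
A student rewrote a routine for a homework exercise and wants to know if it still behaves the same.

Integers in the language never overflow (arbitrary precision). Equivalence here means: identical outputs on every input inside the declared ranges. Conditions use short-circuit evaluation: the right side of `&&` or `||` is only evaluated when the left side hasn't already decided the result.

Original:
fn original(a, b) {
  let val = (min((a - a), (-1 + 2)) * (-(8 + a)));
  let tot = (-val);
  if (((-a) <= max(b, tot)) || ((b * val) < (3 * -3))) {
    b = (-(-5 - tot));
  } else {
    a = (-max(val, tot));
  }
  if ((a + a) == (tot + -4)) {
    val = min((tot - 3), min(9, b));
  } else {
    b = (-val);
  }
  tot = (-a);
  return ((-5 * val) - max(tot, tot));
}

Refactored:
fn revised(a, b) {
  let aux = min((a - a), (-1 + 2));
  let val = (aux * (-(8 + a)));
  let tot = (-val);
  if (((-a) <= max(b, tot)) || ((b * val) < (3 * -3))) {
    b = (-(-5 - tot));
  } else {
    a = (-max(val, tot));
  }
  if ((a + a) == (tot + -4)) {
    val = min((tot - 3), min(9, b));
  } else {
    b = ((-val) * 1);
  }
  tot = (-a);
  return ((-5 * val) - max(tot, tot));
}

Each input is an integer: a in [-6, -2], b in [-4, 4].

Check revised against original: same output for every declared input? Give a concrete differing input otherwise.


Changes here: local variable names differ, constant usage differs, arithmetic usage differs, statement counts differ; the full 45-point sweep finds no disagreement.
verdict: equivalent


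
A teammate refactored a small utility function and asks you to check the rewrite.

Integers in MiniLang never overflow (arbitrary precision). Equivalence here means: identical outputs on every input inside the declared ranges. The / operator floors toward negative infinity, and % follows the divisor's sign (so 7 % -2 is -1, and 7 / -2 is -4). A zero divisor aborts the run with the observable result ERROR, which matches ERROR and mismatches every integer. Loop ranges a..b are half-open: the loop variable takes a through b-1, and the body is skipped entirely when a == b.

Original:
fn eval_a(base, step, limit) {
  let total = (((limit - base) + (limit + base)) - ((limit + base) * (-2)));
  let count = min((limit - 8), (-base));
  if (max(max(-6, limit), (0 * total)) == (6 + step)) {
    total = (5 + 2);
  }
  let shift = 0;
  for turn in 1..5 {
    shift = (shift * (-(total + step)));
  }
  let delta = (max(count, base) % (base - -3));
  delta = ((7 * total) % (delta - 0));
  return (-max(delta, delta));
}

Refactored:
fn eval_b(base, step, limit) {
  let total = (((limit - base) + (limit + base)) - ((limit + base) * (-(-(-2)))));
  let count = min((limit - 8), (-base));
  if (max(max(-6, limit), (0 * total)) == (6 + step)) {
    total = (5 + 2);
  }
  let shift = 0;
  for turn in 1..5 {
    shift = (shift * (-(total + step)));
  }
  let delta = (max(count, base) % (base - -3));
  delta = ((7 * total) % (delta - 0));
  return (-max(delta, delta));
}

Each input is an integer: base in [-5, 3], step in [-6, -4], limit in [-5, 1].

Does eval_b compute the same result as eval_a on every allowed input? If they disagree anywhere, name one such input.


Side by side, the visible changes include: same computation, different form.
As a probe, take base=-5, step=-5, limit=-5: eval_a runs total := -30 | count := -13 | (max(max(-6, limit), (0 * total)) == (6 + step)): false | shift := 0 | iter turn=1: | shift := 0 | iter turn=2: | shift := 0 | iter turn=3: | shift := 0 | iter turn=4: | shift := 0 | delta := -1 | delta := 0 | result 0; eval_b runs total := -30 | count := -13 | (max(max(-6, limit), (0 * total)) == (6 + step)): false | shift := 0 | iter turn=1: | shift := 0 | iter turn=2: | shift := 0 | iter turn=3: | shift := 0 | iter turn=4: | shift := 0 | delta := -1 | delta := 0 | result 0; both end at 0.
Sweeping the whole domain (189 inputs) finds no disagreement.
verdict: equivalent


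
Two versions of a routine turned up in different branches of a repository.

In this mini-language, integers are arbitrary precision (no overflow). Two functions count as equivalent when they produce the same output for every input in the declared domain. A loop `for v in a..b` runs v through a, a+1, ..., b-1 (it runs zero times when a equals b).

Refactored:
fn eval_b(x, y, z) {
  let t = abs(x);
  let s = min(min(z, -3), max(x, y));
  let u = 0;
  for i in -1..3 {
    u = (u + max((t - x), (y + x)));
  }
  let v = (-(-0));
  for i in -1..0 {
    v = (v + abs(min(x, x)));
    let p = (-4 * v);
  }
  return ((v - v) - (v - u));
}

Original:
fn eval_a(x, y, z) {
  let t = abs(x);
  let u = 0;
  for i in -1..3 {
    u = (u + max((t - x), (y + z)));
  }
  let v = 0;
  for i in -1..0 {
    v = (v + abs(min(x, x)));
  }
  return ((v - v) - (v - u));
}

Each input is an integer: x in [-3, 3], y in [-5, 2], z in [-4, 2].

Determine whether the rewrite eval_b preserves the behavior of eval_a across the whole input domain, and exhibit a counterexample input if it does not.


At x=-1, y=1, z=2: eval_a gives 11, eval_b gives 7.
verdict: not equivalent; witness: x=-1, y=1, z=2


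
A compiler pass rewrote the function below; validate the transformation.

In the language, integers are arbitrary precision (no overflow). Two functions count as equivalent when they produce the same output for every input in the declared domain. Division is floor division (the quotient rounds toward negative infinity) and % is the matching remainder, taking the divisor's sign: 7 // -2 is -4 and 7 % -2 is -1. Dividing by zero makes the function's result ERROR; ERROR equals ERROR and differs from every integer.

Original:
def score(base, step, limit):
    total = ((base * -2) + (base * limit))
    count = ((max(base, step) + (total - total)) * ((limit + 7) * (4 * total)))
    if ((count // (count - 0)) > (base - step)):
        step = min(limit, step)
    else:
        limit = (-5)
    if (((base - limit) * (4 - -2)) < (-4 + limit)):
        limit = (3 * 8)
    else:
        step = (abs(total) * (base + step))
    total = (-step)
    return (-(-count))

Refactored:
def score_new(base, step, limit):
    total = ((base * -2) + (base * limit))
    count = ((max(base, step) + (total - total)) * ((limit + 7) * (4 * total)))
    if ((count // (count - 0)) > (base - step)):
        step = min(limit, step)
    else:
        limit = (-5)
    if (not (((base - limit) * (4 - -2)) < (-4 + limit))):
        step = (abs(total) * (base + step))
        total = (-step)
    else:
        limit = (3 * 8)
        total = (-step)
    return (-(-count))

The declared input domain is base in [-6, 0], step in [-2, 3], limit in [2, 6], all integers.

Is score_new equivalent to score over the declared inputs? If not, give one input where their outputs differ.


Changes here: boolean connective usage differs, and statement counts differ; the full 210-point sweep finds no disagreement.
verdict: equivalent


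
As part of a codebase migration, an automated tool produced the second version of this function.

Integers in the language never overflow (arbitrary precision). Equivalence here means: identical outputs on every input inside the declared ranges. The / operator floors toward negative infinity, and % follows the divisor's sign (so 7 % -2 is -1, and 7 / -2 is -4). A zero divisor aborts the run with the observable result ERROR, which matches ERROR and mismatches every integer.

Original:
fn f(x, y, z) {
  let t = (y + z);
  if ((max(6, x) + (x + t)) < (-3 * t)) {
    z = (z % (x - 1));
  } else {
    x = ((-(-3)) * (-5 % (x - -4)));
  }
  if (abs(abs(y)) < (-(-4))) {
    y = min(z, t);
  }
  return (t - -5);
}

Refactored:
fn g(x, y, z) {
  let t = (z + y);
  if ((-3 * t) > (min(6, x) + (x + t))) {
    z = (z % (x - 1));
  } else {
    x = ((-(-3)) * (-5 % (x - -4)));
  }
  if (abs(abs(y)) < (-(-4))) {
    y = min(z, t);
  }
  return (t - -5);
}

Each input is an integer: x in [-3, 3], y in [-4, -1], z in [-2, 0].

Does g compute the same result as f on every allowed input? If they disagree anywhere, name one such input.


Try x=1, y=-1, z=0.
f: t = -1; ((max(6, x) + (x + t)) < (-3 * t)) -> false; x = 0; (abs(abs(y)) < (-(-4))) -> true; y = -1; return 4
g: t = -1; ((-3 * t) > (min(6, x) + (x + t))) -> true; division by zero -> ERROR
4 vs ERROR — the two versions disagree here.
verdict: not equivalent; witness: x=1, y=-1, z=0


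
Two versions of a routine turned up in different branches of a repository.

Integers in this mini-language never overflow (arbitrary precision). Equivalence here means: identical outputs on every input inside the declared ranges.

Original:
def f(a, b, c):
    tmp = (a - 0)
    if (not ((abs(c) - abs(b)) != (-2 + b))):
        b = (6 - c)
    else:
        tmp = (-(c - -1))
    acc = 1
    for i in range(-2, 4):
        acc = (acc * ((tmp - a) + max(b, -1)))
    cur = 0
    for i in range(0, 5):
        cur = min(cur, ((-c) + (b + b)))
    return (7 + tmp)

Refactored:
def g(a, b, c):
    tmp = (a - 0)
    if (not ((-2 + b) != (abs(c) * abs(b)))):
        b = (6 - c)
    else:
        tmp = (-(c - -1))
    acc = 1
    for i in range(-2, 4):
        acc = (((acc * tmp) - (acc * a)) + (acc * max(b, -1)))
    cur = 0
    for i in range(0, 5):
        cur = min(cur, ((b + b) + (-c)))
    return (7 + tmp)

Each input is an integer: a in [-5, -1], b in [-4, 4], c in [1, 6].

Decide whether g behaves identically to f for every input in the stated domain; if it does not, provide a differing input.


Input a=-5, b=2, c=2: 2 from f versus 4 from g.
verdict: not equivalent; witness: a=-5, b=2, c=2


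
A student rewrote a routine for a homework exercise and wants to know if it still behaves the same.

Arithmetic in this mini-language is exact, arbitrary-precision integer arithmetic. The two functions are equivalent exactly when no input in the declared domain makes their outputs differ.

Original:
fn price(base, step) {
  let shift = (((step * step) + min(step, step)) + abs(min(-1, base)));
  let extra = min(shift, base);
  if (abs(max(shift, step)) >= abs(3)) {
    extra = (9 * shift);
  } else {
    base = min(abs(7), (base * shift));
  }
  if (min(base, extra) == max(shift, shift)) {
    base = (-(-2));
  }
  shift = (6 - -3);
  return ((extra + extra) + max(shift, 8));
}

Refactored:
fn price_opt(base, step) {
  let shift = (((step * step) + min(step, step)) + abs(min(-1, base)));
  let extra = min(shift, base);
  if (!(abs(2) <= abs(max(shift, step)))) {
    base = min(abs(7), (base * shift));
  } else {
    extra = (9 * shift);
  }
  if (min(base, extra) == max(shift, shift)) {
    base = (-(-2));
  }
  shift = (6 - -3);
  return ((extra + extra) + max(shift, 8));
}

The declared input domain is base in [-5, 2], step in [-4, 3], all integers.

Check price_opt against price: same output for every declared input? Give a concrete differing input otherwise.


The rewrite breaks on base=-2, step=-1, where the results are 5 and 45.
price: shift := 2 | extra := -2 | (abs(max(shift, step)) >= abs(3)): false | base := -4 | (min(base, extra) == max(shift, shift)): false | shift := 9 | result 5
price_opt: shift := 2 | extra := -2 | (!(abs(2) <= abs(max(shift, step)))): false | extra := 18 | (min(base, extra) == max(shift, shift)): false | shift := 9 | result 45
verdict: not equivalent; witness: base=-2, step=-1


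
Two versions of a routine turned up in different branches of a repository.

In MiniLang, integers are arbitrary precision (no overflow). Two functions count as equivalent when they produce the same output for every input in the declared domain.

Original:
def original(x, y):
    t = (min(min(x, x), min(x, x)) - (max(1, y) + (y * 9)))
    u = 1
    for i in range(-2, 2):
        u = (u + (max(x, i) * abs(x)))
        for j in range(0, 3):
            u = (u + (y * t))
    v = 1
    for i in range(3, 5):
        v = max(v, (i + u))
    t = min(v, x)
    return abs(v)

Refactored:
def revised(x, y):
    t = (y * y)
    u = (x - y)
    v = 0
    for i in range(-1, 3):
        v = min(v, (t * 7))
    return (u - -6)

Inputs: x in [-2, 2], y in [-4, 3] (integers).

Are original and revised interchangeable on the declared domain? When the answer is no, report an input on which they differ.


Take x=-2, y=-4.
original: t = 33; u = 1; [i=-2]; u = -3; [j=0]; u = -135; [j=1]; u = -267; [j=2]; u = -399; [i=-1]; u = -401; [j=0]; u = -533; [j=1]; u = -665; [j=2]; u = -797; [i=0]; u = -797; [j=0]; u = -929; [j=1]; u = -1061; [j=2]; u = -1193; [i=1]; u = -1191; [j=0]; u = -1323; [j=1]; u = -1455; [j=2]; u = -1587; v = 1; [i=3]; v = 1; [i=4]; v = 1; t = -2; return 1
revised: t = 16; u = 2; v = 0; [i=-1]; v = 0; [i=0]; v = 0; [i=1]; v = 0; [i=2]; v = 0; return 8
1 and 8 differ, so these are not the same function on this domain.
verdict: not equivalent; witness: x=-2, y=-4


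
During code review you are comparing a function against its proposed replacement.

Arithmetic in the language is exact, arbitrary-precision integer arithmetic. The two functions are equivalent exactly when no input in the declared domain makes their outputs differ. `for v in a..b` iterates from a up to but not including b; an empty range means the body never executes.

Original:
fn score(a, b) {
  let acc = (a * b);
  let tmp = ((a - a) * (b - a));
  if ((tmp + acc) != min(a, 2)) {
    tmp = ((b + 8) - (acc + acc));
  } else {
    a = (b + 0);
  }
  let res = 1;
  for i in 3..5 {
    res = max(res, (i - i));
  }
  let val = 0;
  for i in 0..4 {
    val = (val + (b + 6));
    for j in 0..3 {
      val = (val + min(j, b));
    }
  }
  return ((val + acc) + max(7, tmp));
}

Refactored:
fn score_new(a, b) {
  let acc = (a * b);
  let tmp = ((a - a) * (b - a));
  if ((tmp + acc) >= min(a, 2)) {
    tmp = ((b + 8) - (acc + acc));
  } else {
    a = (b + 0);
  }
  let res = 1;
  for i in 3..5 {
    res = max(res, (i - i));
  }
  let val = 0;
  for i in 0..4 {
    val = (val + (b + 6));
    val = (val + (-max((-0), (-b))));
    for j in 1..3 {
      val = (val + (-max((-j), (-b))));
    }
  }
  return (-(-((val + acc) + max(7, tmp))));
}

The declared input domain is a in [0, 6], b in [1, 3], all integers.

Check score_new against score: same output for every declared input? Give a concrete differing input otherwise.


Evaluate both at a=0, b=1.
score: acc = 0; tmp = 0; ((tmp + acc) != min(a, 2)) -> false; a = 1; res = 1; [i=3]; res = 1; [i=4]; res = 1; val = 0; [i=0]; val = 7; [j=0]; val = 7; [j=1]; val = 8; [j=2]; val = 9; [i=1]; val = 16; [j=0]; val = 16; [j=1]; val = 17; [j=2]; val = 18; [i=2]; val = 25; [j=0]; val = 25; [j=1]; val = 26; [j=2]; val = 27; [i=3]; val = 34; [j=0]; val = 34; [j=1]; val = 35; [j=2]; val = 36; return 43
score_new: acc = 0; tmp = 0; ((tmp + acc) >= min(a, 2)) -> true; tmp = 9; res = 1; [i=3]; res = 1; [i=4]; res = 1; val = 0; [i=0]; val = 7; val = 7; [j=1]; val = 8; [j=2]; val = 9; [i=1]; val = 16; val = 16; [j=1]; val = 17; [j=2]; val = 18; [i=2]; val = 25; val = 25; [j=1]; val = 26; [j=2]; val = 27; [i=3]; val = 34; val = 34; [j=1]; val = 35; [j=2]; val = 36; return 45
43 and 45 differ, so these are not the same function on this domain.
verdict: not equivalent; witness: a=0, b=1


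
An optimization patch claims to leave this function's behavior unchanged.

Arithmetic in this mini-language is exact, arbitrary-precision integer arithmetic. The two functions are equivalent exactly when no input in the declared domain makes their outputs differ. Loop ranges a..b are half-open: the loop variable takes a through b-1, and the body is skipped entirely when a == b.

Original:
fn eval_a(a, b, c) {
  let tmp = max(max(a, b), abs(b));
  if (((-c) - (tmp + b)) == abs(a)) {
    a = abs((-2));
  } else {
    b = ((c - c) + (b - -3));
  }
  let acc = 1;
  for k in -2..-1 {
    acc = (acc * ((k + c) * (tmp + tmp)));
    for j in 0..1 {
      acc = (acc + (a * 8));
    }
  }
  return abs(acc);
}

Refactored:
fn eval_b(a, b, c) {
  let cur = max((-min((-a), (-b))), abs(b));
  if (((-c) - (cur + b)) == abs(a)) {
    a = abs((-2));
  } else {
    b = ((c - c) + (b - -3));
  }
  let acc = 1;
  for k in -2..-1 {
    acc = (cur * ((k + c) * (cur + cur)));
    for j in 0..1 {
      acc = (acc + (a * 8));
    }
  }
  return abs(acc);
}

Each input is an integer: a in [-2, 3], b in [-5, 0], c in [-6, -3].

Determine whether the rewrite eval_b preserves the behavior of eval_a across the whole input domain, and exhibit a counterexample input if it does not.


Run the pair on a=-2, b=-5, c=-6.
eval_a: tmp=5, then (((-c) - (tmp + b)) == abs(a)) is false, then b=-2, then acc=1, then (k=-2), then acc=-80, then (j=0), then acc=-96, then returns 96
eval_b: cur=5, then (((-c) - (cur + b)) == abs(a)) is false, then b=-2, then acc=1, then (k=-2), then acc=-400, then (j=0), then acc=-416, then returns 416
96 and 416 differ, so these are not the same function on this domain.
verdict: not equivalent; witness: a=-2, b=-5, c=-6


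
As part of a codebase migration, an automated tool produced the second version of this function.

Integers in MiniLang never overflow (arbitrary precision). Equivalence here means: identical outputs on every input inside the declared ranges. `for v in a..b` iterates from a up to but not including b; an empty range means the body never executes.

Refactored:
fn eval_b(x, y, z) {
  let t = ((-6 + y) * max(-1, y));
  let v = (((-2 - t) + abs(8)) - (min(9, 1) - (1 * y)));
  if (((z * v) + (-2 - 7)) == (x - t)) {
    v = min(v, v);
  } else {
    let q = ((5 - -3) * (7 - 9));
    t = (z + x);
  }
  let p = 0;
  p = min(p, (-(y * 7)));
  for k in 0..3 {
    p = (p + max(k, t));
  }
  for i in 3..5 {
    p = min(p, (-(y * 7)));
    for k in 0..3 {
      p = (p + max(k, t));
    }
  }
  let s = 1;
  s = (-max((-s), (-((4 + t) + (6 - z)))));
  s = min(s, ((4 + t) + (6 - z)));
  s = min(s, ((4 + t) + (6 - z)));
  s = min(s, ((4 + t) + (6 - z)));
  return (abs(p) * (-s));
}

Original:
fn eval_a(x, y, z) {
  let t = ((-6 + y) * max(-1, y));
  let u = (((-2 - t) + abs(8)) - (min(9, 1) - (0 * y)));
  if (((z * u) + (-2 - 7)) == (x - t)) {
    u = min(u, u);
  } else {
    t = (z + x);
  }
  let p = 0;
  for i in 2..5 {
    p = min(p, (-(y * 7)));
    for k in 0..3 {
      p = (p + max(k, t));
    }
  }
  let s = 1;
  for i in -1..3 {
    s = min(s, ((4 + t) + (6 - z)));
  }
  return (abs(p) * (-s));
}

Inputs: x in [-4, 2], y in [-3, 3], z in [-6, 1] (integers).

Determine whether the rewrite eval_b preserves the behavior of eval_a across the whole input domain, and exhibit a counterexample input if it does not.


Not equivalent: x=-4, y=-3, z=1 separates them (-48 vs -9).
eval_a: t=9, then u=-4, then (((z * u) + (-2 - 7)) == (x - t)) is true, then u=-4, then p=0, then (i=2), then p=0, then (k=0), then p=9, then (k=1), then p=18, then (k=2), then p=27, then (i=3), then p=21, then (k=0), then p=30, then (k=1), then p=39, then (k=2), then p=48, then (i=4), then p=21, then (k=0), then p=30, then (k=1), then p=39, then (k=2), then p=48, then s=1, then (i=-1), then s=1, then (i=0), then s=1, then (i=1), then s=1, then (i=2), then s=1, then returns -48
eval_b: t=9, then v=-7, then (((z * v) + (-2 - 7)) == (x - t)) is false, then q=-16, then t=-3, then p=0, then p=0, then (k=0), then p=0, then (k=1), then p=1, then (k=2), then p=3, then (i=3), then p=3, then (k=0), then p=3, then (k=1), then p=4, then (k=2), then p=6, then (i=4), then p=6, then (k=0), then p=6, then (k=1), then p=7, then (k=2), then p=9, then s=1, then s=1, then s=1, then s=1, then s=1, then returns -9
verdict: not equivalent; witness: x=-4, y=-3, z=1


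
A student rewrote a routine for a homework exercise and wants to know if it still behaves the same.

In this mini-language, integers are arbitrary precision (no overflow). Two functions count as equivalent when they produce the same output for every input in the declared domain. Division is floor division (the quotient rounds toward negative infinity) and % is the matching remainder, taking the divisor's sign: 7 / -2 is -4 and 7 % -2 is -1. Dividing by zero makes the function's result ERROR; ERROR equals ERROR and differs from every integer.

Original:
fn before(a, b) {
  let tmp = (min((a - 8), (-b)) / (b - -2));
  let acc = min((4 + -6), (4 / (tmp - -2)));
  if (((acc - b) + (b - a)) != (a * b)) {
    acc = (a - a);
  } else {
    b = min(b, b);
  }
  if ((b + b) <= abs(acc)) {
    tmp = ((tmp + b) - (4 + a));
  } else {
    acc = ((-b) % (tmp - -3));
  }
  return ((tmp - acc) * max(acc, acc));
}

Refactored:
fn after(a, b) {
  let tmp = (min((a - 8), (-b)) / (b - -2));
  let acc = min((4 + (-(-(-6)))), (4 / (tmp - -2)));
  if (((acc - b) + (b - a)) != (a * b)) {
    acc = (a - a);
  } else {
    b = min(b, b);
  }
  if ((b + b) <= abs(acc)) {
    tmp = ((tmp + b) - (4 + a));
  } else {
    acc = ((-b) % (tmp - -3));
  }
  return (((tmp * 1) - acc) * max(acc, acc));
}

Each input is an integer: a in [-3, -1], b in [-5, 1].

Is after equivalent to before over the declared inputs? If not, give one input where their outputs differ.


Changes here: arithmetic usage differs; constant usage differs; the full 21-point sweep finds no disagreement.
verdict: equivalent
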